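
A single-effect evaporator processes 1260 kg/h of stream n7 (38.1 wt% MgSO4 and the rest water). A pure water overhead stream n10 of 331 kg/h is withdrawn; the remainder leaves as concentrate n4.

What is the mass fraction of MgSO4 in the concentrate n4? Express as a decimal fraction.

0.5167

MgSO4 is not removed: 1260×0.381 = 480.06 kg/h of MgSO4 enters n4.
Concentrate = 1260 − 331 = 929 kg/h.
Mass fraction = 480.06/929 = 0.5167.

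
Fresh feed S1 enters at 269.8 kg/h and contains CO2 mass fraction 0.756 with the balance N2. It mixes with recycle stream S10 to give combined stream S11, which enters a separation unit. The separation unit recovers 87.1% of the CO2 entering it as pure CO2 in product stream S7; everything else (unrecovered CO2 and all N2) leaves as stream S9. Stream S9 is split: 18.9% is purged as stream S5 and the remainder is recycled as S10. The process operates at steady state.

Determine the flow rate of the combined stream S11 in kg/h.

576.1 kg/h

N2 enters only via S1 and leaves only via the purge: 269.8×0.244 = 0.189×(N2 in S9), and the separation unit passes all N2, so N2 in S11 = N2 in S9 = 348.31 kg/h.
CO2 in S11: m_A = 269.8×0.756 + (1−0.189)·(1−0.871)·m_A, so m_A = 203.97/0.8954 = 227.8 kg/h.
S11 = 227.8 + 348.31 = 576.11 kg/h.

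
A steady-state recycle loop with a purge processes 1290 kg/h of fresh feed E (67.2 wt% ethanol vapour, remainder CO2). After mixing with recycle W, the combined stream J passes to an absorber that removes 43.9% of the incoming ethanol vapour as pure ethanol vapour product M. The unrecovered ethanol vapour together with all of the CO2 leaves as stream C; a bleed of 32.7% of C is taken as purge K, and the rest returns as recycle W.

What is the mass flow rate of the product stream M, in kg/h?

ethanol vapour in J: m_A = 1290×0.672 + (1−0.327)·(1−0.439)·m_A, so m_A = 866.88/0.6224 = 1392.7 kg/h.
Product M = 0.439×1392.7 = 611.39 kg/h.

611.4 kg/h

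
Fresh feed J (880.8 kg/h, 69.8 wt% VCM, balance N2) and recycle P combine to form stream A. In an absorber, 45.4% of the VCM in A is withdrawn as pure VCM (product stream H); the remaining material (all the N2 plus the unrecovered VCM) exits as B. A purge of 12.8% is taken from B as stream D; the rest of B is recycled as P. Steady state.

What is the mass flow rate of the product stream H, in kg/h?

VCM in A: m_A = 880.8×0.698 + (1−0.128)·(1−0.454)·m_A, so m_A = 614.8/0.5239 = 1173.5 kg/h.
Product H = 0.454×1173.5 = 532.78 kg/h.

532.8 kg/h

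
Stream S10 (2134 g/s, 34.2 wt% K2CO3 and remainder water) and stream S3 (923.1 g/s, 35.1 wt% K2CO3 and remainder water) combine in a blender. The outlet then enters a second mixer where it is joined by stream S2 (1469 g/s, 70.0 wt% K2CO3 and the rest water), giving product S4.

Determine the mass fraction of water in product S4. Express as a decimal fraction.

0.5400

Overall, product flow = 4526.1 g/s.
water in = 2134×0.658 + 923.1×0.649 + 1469×0.300 = 2444 g/s.
water fraction in S4 = 0.5400.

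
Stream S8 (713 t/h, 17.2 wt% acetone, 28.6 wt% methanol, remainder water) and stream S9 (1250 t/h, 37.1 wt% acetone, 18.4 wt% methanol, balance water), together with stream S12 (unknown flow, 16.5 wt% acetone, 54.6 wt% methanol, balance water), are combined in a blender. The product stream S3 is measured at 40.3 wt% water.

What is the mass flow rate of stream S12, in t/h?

Let S12 be the unknown flow. Total out = 1963 + S12.
water balance: 942.7 + 0.289·S12 = 0.403·(1963 + S12)
(0.289 − 0.403)·S12 = 0.403×1963 − 942.7 = -151.61
S12 = -151.61 / -0.114 = 1329.9 t/h

1330 t/h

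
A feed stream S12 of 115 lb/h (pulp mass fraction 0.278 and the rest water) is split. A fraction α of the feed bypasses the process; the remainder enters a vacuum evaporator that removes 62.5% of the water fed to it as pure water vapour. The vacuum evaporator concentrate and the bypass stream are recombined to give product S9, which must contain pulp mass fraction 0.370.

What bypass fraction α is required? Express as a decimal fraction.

All 115×0.278 = 31.97 lb/h of pulp reaches S9, so S9 = 31.97/0.370 = 86.405 lb/h and vapour = 28.595 lb/h.
The evaporator receives (1−α)·115 of feed at 0.722 water and removes 0.625 of that water:
0.625×0.722×(1−α)×115 = 28.595
(1−α) = 28.595/51.894 = 0.5510;  α = 0.4490.

0.449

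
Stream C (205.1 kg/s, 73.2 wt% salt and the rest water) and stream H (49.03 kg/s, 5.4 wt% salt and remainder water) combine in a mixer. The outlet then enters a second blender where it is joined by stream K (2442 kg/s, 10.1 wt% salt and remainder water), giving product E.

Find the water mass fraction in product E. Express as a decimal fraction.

Overall, product flow = 2696.1 kg/s.
water in = 205.1×0.268 + 49.03×0.946 + 2442×0.899 = 2296.7 kg/s.
water fraction in E = 0.852.

0.852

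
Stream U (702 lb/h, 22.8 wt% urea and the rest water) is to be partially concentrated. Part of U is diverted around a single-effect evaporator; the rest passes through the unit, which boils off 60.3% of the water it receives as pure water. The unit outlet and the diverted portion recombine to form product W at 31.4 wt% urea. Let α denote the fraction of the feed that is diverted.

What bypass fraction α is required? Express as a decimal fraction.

0.412

All 702×0.228 = 160.06 lb/h of urea reaches W, so W = 160.06/0.314 = 509.73 lb/h and vapour = 192.27 lb/h.
The evaporator receives (1−α)·702 of feed at 0.772 water and removes 0.603 of that water:
0.603×0.772×(1−α)×702 = 192.27
(1−α) = 192.27/326.79 = 0.5883;  α = 0.4117.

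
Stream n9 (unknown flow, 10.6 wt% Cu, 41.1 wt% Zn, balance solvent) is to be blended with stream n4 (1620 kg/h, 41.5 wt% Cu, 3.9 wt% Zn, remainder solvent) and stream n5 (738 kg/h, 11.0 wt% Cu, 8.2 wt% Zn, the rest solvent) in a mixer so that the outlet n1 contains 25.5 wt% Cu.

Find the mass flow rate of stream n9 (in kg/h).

1021 kg/h

Let n9 be the unknown flow. Total out = 2358 + n9.
Cu balance: 753.48 + 0.106·n9 = 0.255·(2358 + n9)
(0.106 − 0.255)·n9 = 0.255×2358 − 753.48 = -152.19
n9 = -152.19 / -0.149 = 1021.4 kg/h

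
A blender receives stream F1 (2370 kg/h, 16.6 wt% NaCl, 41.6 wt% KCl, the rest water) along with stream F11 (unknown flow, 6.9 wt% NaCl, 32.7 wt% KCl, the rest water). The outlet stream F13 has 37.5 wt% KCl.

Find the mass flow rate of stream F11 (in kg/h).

2024 kg/h

Let F11 be the unknown flow. Total out = 2370 + F11.
KCl balance: 985.92 + 0.327·F11 = 0.375·(2370 + F11)
(0.327 − 0.375)·F11 = 0.375×2370 − 985.92 = -97.17
F11 = -97.17 / -0.048 = 2024.4 kg/h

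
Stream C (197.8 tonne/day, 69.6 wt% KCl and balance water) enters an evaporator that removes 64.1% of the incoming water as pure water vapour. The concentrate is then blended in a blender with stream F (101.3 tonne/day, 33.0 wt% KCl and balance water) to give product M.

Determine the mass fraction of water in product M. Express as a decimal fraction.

0.3433

Vapour removed = 0.641×0.304×197.8 = 38.544 tonne/day; concentrate = 159.26 tonne/day.
water reaching the mixer = 21.587 (from concentrate) + 101.3×0.670 = 89.458 tonne/day.
Product flow = 159.26 + 101.3 = 260.56 tonne/day; water fraction = 0.3433.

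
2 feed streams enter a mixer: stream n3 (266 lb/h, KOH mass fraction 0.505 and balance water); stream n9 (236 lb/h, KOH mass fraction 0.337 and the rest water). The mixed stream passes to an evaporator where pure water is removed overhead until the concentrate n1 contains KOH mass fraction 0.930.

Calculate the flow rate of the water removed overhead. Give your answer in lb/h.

KOH entering = 266×0.505 + 236×0.337 = 213.86 lb/h.
All KOH reports to n1, so n1 = 213.86/0.930 = 229.96 lb/h.
Total feed = 502 lb/h; overhead = 502 − 229.96 = 272.04 lb/h.

272 lb/h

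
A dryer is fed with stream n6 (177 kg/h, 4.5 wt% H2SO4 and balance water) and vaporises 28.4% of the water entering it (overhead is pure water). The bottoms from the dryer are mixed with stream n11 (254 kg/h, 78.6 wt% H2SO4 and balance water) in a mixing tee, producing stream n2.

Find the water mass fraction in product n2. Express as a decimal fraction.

Vapour removed = 0.284×0.955×177 = 48.006 kg/h; concentrate = 128.99 kg/h.
water reaching the mixer = 121.03 (from concentrate) + 254×0.214 = 175.39 kg/h.
Product flow = 128.99 + 254 = 382.99 kg/h; water fraction = 0.458.

0.458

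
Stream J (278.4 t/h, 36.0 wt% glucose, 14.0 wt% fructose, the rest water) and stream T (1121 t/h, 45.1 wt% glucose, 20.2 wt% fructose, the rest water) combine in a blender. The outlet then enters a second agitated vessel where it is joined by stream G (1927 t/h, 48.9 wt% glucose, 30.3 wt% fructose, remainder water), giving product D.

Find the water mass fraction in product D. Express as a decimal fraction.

0.279

Overall, product flow = 3326.4 t/h.
water in = 278.4×0.500 + 1121×0.347 + 1927×0.208 = 929 t/h.
water fraction in D = 0.279.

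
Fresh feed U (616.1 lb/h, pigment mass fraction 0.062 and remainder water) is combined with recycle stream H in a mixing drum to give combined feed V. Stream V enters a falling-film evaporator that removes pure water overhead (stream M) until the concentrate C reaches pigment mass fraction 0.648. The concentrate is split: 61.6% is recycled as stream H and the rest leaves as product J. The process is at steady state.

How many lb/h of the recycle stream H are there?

Overall pigment balance (none leaves overhead): pigment in fresh feed = pigment in product, i.e. 616.1×0.062 = (1−0.616)·C·0.648.
C = 38.198/(0.648×0.384) = 153.51 lb/h.
Recycle H = 0.616×153.51 = 94.562 lb/h.

94.56 lb/h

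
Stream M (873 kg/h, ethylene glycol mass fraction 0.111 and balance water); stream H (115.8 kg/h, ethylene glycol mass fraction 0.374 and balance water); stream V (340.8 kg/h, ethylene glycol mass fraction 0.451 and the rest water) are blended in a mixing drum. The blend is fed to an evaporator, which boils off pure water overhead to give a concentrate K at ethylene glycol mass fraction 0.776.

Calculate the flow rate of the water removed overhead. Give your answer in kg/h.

ethylene glycol entering = 873×0.111 + 115.8×0.374 + 340.8×0.451 = 293.91 kg/h.
All ethylene glycol reports to K, so K = 293.91/0.776 = 378.75 kg/h.
Total feed = 1329.6 kg/h; overhead = 1329.6 − 378.75 = 950.85 kg/h.

950.8 kg/h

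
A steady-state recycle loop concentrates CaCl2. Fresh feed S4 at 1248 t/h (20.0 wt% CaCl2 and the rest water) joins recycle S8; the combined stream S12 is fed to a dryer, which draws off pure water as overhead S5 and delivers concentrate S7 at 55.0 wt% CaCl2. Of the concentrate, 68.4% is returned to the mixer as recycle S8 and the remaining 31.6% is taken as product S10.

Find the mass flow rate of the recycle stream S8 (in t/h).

Overall CaCl2 balance (none leaves overhead): CaCl2 in fresh feed = CaCl2 in product, i.e. 1248×0.200 = (1−0.684)·S7·0.550.
S7 = 249.6/(0.550×0.316) = 1436.1 t/h.
Recycle S8 = 0.684×1436.1 = 982.32 t/h.

982.3 t/h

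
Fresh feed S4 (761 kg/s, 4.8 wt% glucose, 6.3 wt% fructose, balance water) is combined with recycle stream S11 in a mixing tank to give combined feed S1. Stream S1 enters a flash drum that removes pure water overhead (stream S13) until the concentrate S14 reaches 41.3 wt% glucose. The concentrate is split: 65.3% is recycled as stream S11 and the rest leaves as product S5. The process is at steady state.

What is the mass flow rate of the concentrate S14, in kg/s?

254.9 kg/s

Overall glucose balance (none leaves overhead): glucose in fresh feed = glucose in product, i.e. 761×0.048 = (1−0.653)·S14·0.413.
S14 = 36.528/(0.413×0.347) = 254.89 kg/s.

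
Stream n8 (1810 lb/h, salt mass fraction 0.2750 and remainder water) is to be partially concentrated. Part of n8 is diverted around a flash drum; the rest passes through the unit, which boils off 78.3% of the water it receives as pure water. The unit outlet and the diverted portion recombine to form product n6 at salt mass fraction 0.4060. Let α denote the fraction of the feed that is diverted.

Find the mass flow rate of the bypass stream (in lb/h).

All 1810×0.275 = 497.75 lb/h of salt reaches n6, so n6 = 497.75/0.406 = 1226 lb/h and vapour = 584.01 lb/h.
The evaporator receives (1−α)·1810 of feed at 0.725 water and removes 0.783 of that water:
0.783×0.725×(1−α)×1810 = 584.01
(1−α) = 584.01/1027.5 = 0.5684;  α = 0.4316.
Bypass flow = 0.4316×1810 = 781.22 lb/h.

781.2 lb/h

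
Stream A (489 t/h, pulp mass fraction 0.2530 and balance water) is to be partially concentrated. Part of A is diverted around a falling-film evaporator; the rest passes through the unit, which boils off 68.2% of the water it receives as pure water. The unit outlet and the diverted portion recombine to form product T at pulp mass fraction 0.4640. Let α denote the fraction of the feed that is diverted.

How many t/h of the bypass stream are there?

52.52 t/h

All 489×0.253 = 123.72 t/h of pulp reaches T, so T = 123.72/0.464 = 266.63 t/h and vapour = 222.37 t/h.
The evaporator receives (1−α)·489 of feed at 0.747 water and removes 0.682 of that water:
0.682×0.747×(1−α)×489 = 222.37
(1−α) = 222.37/249.12 = 0.8926;  α = 0.1074.
Bypass flow = 0.1074×489 = 52.516 t/h.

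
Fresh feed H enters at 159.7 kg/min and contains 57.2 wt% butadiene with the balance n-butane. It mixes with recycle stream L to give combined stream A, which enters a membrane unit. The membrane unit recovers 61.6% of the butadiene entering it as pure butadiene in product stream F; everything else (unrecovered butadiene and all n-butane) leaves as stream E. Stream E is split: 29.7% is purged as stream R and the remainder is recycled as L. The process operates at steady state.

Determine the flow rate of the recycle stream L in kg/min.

n-butane enters only via H and leaves only via the purge: 159.7×0.428 = 0.297×(n-butane in E), and the membrane unit passes all n-butane, so n-butane in A = n-butane in E = 230.14 kg/min.
butadiene in A: m_A = 159.7×0.572 + (1−0.297)·(1−0.616)·m_A, so m_A = 91.348/0.7300 = 125.13 kg/min.
E = (1−0.616)×125.13 + 230.14 = 278.19 kg/min.
Recycle L = (1−0.297)×278.19 = 195.57 kg/min.

195.6 kg/min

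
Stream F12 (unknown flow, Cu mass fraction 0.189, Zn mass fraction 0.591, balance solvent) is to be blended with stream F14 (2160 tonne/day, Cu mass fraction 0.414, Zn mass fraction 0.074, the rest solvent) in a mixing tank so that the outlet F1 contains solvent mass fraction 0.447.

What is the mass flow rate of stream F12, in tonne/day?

618.5 tonne/day

Let F12 be the unknown flow. Total out = 2160 + F12.
solvent balance: 1105.9 + 0.220·F12 = 0.447·(2160 + F12)
(0.220 − 0.447)·F12 = 0.447×2160 − 1105.9 = -140.4
F12 = -140.4 / -0.227 = 618.5 tonne/day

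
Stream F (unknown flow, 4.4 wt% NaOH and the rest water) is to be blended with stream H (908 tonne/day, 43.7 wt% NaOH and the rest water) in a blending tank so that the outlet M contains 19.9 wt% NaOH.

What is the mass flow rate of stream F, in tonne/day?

Let F be the unknown flow. Total out = 908 + F.
NaOH balance: 396.8 + 0.044·F = 0.199·(908 + F)
(0.044 − 0.199)·F = 0.199×908 − 396.8 = -216.1
F = -216.1 / -0.155 = 1394.2 tonne/day

1394 tonne/day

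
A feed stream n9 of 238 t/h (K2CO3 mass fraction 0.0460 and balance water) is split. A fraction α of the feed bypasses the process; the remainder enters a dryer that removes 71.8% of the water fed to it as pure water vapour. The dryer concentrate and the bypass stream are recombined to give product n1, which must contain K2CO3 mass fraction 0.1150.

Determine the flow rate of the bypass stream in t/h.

29.52 t/h

All 238×0.046 = 10.948 t/h of K2CO3 reaches n1, so n1 = 10.948/0.115 = 95.2 t/h and vapour = 142.8 t/h.
The evaporator receives (1−α)·238 of feed at 0.954 water and removes 0.718 of that water:
0.718×0.954×(1−α)×238 = 142.8
(1−α) = 142.8/163.02 = 0.8759;  α = 0.1241.
Bypass flow = 0.1241×238 = 29.524 t/h.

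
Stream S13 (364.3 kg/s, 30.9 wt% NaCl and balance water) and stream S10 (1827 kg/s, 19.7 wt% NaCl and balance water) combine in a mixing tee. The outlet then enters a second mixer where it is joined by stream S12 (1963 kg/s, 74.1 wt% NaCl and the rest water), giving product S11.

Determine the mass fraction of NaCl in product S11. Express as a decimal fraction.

0.464

Overall, product flow = 4154.3 kg/s.
NaCl in = 364.3×0.309 + 1827×0.197 + 1963×0.741 = 1927.1 kg/s.
NaCl fraction in S11 = 0.464.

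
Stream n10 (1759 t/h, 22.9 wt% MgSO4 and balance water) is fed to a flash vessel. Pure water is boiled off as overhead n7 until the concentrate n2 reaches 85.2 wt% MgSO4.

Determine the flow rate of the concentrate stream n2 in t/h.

MgSO4 is conserved: 1759×0.229 = 402.81 t/h all reports to the concentrate.
Concentrate = 402.81/(target fraction) = 472.78 t/h.

472.8 t/h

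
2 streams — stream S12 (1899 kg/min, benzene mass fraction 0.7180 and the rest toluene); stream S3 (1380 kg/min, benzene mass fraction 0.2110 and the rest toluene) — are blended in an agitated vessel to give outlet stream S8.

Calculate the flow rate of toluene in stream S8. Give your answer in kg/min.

toluene out = toluene in = 1899×0.282 + 1380×0.789 = 1624.3 kg/min.

1624 kg/min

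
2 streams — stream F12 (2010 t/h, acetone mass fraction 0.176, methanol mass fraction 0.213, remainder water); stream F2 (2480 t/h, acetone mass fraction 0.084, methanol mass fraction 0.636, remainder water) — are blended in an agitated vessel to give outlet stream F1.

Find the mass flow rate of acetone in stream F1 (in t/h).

acetone out = acetone in = 2010×0.176 + 2480×0.084 = 562.08 t/h.

562.1 t/h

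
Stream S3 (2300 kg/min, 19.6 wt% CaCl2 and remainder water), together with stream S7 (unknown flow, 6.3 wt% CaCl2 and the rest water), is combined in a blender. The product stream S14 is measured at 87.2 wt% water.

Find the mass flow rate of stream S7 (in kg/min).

Let S7 be the unknown flow. Total out = 2300 + S7.
water balance: 1849.2 + 0.937·S7 = 0.872·(2300 + S7)
(0.937 − 0.872)·S7 = 0.872×2300 − 1849.2 = 156.4
S7 = 156.4 / 0.065 = 2406.2 kg/min

2406 kg/min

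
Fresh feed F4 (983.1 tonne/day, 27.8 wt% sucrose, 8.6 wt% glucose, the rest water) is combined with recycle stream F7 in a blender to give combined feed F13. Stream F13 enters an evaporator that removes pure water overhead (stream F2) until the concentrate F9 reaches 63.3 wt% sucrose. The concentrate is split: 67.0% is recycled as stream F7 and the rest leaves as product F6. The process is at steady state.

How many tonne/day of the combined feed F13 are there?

Overall sucrose balance (none leaves overhead): sucrose in fresh feed = sucrose in product, i.e. 983.1×0.278 = (1−0.670)·F9·0.633.
F9 = 273.3/(0.633×0.330) = 1308.4 tonne/day.
Recycle F7 = 0.670×1308.4 = 876.6 tonne/day.
Combined feed F13 = 983.1 + 876.6 = 1859.7 tonne/day.

1860 tonne/day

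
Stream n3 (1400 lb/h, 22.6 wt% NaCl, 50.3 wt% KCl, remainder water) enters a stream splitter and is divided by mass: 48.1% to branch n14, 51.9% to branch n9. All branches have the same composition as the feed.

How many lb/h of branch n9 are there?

Branch n9 flow = 0.519×1400 = 726.6 lb/h.

726.6 lb/h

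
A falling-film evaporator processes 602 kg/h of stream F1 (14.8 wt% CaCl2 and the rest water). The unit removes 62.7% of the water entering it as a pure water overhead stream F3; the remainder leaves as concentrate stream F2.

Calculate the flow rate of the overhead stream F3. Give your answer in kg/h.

321.6 kg/h

water entering = 602×0.852 = 512.9 kg/h; overhead removed = 0.627×512.9 = 321.59 kg/h.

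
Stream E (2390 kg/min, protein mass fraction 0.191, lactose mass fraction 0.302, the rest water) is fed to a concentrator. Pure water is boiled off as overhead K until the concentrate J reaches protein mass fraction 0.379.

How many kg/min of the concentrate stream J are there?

1204 kg/min

protein is conserved: 2390×0.191 = 456.49 kg/min all reports to the concentrate.
Concentrate = 456.49/(target fraction) = 1204.5 kg/min.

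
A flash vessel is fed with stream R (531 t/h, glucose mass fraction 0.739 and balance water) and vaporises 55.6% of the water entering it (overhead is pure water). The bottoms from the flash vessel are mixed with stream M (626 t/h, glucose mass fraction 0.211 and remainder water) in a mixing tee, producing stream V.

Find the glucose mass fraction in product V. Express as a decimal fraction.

0.486

Vapour removed = 0.556×0.261×531 = 77.057 t/h; concentrate = 453.94 t/h.
glucose reaching the mixer = 392.41 (from concentrate) + 626×0.211 = 524.5 t/h.
Product flow = 453.94 + 626 = 1079.9 t/h; glucose fraction = 0.486.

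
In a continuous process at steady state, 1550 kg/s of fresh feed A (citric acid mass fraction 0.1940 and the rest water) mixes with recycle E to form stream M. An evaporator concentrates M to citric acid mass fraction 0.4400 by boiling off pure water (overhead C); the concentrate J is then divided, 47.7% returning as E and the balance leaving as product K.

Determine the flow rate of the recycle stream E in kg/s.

623.3 kg/s

Overall citric acid balance (none leaves overhead): citric acid in fresh feed = citric acid in product, i.e. 1550×0.194 = (1−0.477)·J·0.440.
J = 300.7/(0.440×0.523) = 1306.7 kg/s.
Recycle E = 0.477×1306.7 = 623.3 kg/s.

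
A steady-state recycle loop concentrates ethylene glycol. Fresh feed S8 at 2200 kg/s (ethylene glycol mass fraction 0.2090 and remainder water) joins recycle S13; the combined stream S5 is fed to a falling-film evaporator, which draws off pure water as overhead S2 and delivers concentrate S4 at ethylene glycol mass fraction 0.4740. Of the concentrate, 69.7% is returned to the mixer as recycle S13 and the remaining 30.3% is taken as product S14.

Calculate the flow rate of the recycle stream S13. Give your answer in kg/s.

Overall ethylene glycol balance (none leaves overhead): ethylene glycol in fresh feed = ethylene glycol in product, i.e. 2200×0.209 = (1−0.697)·S4·0.474.
S4 = 459.8/(0.474×0.303) = 3201.5 kg/s.
Recycle S13 = 0.697×3201.5 = 2231.4 kg/s.

2231 kg/s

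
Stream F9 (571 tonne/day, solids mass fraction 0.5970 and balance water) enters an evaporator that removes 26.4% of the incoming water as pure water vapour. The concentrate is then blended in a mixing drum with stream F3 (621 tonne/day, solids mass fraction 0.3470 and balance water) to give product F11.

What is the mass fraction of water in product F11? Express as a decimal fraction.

0.5082

Vapour removed = 0.264×0.403×571 = 60.75 tonne/day; concentrate = 510.25 tonne/day.
water reaching the mixer = 169.36 (from concentrate) + 621×0.653 = 574.88 tonne/day.
Product flow = 510.25 + 621 = 1131.3 tonne/day; water fraction = 0.5082.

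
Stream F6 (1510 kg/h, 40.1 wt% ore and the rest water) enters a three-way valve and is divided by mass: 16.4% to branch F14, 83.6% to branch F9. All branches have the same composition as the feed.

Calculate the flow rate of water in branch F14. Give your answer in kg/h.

Branch F14 total = 0.164×1510 = 247.64 kg/h.
water in F14 = 0.599×247.64 = 148.34 kg/h.

148.3 kg/h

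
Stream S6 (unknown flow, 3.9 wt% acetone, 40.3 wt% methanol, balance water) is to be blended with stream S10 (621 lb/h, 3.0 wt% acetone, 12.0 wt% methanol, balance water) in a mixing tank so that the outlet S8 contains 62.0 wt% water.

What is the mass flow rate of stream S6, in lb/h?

Let S6 be the unknown flow. Total out = 621 + S6.
water balance: 527.85 + 0.558·S6 = 0.620·(621 + S6)
(0.558 − 0.620)·S6 = 0.620×621 − 527.85 = -142.83
S6 = -142.83 / -0.062 = 2303.7 lb/h

2304 lb/h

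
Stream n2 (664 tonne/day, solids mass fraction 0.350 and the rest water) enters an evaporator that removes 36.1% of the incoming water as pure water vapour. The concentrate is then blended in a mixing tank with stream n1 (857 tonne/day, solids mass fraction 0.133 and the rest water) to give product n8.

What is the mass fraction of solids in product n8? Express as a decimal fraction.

0.254

Vapour removed = 0.361×0.650×664 = 155.81 tonne/day; concentrate = 508.19 tonne/day.
solids reaching the mixer = 232.4 (from concentrate) + 857×0.133 = 346.38 tonne/day.
Product flow = 508.19 + 857 = 1365.2 tonne/day; solids fraction = 0.254.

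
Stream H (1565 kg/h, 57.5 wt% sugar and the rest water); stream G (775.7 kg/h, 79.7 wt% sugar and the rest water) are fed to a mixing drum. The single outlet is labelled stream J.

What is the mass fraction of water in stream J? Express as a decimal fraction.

Total flow out = 1565 + 775.7 = 2340.7 kg/h.
water in = 1565×0.425 + 775.7×0.203 = 822.59 kg/h.
water mass fraction in J = 822.59/2340.7 = 0.351.

0.351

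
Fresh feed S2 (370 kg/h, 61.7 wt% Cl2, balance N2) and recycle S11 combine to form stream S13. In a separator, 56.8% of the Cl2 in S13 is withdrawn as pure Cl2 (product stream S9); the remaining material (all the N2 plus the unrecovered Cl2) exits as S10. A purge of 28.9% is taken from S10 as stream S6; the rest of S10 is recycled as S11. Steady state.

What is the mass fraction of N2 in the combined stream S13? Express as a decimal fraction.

0.598

N2 enters only via S2 and leaves only via the purge: 370×0.383 = 0.289×(N2 in S10), and the separator passes all N2, so N2 in S13 = N2 in S10 = 490.35 kg/h.
Cl2 in S13: m_A = 370×0.617 + (1−0.289)·(1−0.568)·m_A, so m_A = 228.29/0.6928 = 329.5 kg/h.
S13 = 329.5 + 490.35 = 819.84 kg/h.
N2 fraction in S13 = 490.35/819.84 = 0.598.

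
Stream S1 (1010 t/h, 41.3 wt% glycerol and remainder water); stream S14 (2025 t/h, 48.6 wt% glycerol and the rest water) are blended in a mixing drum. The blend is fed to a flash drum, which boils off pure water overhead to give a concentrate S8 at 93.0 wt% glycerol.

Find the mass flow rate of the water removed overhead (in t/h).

glycerol entering = 1010×0.413 + 2025×0.486 = 1401.3 t/h.
All glycerol reports to S8, so S8 = 1401.3/0.930 = 1506.8 t/h.
Total feed = 3035 t/h; overhead = 3035 − 1506.8 = 1528.2 t/h.

1528 t/h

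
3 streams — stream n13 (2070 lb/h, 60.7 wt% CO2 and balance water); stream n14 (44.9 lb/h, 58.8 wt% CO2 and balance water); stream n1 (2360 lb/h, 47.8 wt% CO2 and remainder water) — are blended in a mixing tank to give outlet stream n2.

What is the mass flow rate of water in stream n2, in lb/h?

water out = water in = 2070×0.393 + 44.9×0.412 + 2360×0.522 = 2063.9 lb/h.

2064 lb/h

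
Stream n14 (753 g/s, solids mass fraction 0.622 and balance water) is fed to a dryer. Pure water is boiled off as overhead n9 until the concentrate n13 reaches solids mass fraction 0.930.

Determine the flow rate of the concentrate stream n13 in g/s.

503.6 g/s

solids is conserved: 753×0.622 = 468.37 g/s all reports to the concentrate.
Concentrate = 468.37/(target fraction) = 503.62 g/s.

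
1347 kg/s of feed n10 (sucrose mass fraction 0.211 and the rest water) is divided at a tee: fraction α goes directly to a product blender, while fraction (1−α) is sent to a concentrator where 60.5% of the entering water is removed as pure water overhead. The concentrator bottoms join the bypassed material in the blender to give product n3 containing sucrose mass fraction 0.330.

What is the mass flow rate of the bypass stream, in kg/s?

All 1347×0.211 = 284.22 kg/s of sucrose reaches n3, so n3 = 284.22/0.330 = 861.26 kg/s and vapour = 485.74 kg/s.
The evaporator receives (1−α)·1347 of feed at 0.789 water and removes 0.605 of that water:
0.605×0.789×(1−α)×1347 = 485.74
(1−α) = 485.74/642.98 = 0.7554;  α = 0.2446.
Bypass flow = 0.2446×1347 = 329.42 kg/s.

329.4 kg/s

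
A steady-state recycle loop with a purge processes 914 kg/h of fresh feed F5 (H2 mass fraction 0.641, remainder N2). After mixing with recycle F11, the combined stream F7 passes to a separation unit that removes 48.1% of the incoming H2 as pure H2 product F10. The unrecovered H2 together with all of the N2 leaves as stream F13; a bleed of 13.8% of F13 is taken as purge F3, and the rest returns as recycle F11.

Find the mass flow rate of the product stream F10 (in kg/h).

509.9 kg/h

H2 in F7: m_A = 914×0.641 + (1−0.138)·(1−0.481)·m_A, so m_A = 585.87/0.5526 = 1060.2 kg/h.
Product F10 = 0.481×1060.2 = 509.94 kg/h.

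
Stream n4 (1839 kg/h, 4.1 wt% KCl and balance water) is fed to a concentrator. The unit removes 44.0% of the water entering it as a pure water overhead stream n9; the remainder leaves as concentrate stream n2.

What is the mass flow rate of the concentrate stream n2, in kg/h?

1063 kg/h

water entering = 1839×0.959 = 1763.6 kg/h; overhead removed = 0.440×1763.6 = 775.98 kg/h.
Concentrate = 1839 − 775.98 = 1063 kg/h.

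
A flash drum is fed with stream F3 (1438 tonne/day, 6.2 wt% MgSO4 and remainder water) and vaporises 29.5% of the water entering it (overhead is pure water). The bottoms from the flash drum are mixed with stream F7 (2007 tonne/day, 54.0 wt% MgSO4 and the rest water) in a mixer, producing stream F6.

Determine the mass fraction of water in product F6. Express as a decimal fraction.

0.6151

Vapour removed = 0.295×0.938×1438 = 397.91 tonne/day; concentrate = 1040.1 tonne/day.
water reaching the mixer = 950.94 (from concentrate) + 2007×0.460 = 1874.2 tonne/day.
Product flow = 1040.1 + 2007 = 3047.1 tonne/day; water fraction = 0.6151.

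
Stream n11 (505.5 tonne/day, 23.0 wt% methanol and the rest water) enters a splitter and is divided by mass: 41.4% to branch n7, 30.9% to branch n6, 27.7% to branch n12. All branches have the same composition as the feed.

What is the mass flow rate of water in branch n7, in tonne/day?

161.1 tonne/day

Branch n7 total = 0.414×505.5 = 209.28 tonne/day.
water in n7 = 0.770×209.28 = 161.14 tonne/day.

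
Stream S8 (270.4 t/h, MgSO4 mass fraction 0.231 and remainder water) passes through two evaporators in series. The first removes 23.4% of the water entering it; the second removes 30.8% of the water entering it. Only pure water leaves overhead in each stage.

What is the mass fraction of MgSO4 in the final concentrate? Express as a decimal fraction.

water in feed = 270.4×0.769 = 207.94 t/h.
After stage 1: water left = (1−0.234)×207.94 = 159.28; stream total = 221.74 t/h.
After stage 2: water left = (1−0.308)×159.28 = 110.22; final concentrate = 172.68 t/h.
MgSO4 fraction = 62.462/172.68 = 0.362.

0.362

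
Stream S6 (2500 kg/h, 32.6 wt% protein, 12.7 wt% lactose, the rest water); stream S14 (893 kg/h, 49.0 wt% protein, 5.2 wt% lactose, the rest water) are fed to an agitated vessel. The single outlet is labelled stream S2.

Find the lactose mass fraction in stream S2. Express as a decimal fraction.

0.1073

Total flow out = 2500 + 893 = 3393 kg/h.
lactose in = 2500×0.127 + 893×0.052 = 363.94 kg/h.
lactose mass fraction in S2 = 363.94/3393 = 0.1073.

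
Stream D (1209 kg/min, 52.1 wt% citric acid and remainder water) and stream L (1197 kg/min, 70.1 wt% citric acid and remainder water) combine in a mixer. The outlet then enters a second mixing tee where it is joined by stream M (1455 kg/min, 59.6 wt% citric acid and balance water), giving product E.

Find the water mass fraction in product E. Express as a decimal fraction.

0.395

Overall, product flow = 3861 kg/min.
water in = 1209×0.479 + 1197×0.299 + 1455×0.404 = 1524.8 kg/min.
water fraction in E = 0.395.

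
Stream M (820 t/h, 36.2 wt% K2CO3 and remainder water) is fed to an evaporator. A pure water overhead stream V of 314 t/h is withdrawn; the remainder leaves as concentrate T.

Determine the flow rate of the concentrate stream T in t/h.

506 t/h

Concentrate = 820 − 314 = 506 t/h.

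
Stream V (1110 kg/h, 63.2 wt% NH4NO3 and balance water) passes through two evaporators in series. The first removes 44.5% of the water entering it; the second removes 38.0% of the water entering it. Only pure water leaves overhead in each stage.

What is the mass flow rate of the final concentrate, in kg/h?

842.1 kg/h

water in feed = 1110×0.368 = 408.48 kg/h.
After stage 1: water left = (1−0.445)×408.48 = 226.71; stream total = 928.23 kg/h.
After stage 2: water left = (1−0.380)×226.71 = 140.56; final concentrate = 842.08 kg/h.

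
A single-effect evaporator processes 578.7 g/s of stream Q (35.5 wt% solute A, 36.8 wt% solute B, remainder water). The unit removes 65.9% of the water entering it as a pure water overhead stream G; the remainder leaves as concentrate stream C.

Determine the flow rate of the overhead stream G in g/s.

105.6 g/s

water entering = 578.7×0.277 = 160.3 g/s; overhead removed = 0.659×160.3 = 105.64 g/s.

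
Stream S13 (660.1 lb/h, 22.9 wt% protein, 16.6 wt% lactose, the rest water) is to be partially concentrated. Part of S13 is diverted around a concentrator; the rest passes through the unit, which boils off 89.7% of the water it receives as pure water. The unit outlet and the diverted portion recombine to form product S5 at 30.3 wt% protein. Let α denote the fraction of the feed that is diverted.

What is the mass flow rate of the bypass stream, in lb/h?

363 lb/h

All 660.1×0.229 = 151.16 lb/h of protein reaches S5, so S5 = 151.16/0.303 = 498.89 lb/h and vapour = 161.21 lb/h.
The evaporator receives (1−α)·660.1 of feed at 0.605 water and removes 0.897 of that water:
0.897×0.605×(1−α)×660.1 = 161.21
(1−α) = 161.21/358.23 = 0.4500;  α = 0.5500.
Bypass flow = 0.5500×660.1 = 363.04 lb/h.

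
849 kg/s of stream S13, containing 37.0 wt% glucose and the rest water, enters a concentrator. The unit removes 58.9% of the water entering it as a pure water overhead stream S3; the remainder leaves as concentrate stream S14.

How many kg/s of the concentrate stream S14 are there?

water entering = 849×0.630 = 534.87 kg/s; overhead removed = 0.589×534.87 = 315.04 kg/s.
Concentrate = 849 − 315.04 = 533.96 kg/s.

534 kg/s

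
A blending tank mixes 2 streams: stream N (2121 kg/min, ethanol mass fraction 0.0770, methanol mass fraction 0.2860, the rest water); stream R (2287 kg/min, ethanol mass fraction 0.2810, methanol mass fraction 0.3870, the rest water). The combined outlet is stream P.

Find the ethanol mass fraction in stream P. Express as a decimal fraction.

Total flow out = 2121 + 2287 = 4408 kg/min.
ethanol in = 2121×0.077 + 2287×0.281 = 805.96 kg/min.
ethanol mass fraction in P = 805.96/4408 = 0.1828.

0.1828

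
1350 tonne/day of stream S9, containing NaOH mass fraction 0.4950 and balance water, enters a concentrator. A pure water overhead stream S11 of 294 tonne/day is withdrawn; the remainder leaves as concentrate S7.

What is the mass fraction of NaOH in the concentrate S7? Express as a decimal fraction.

0.6328

NaOH is not removed: 1350×0.495 = 668.25 tonne/day of NaOH enters S7.
Concentrate = 1350 − 294 = 1056 tonne/day.
Mass fraction = 668.25/1056 = 0.6328.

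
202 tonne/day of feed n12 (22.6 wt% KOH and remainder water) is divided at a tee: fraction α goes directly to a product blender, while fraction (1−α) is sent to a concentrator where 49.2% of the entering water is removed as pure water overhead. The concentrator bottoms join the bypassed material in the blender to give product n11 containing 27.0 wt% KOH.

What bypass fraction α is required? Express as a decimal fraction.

0.572

All 202×0.226 = 45.652 tonne/day of KOH reaches n11, so n11 = 45.652/0.270 = 169.08 tonne/day and vapour = 32.919 tonne/day.
The evaporator receives (1−α)·202 of feed at 0.774 water and removes 0.492 of that water:
0.492×0.774×(1−α)×202 = 32.919
(1−α) = 32.919/76.923 = 0.4279;  α = 0.5721.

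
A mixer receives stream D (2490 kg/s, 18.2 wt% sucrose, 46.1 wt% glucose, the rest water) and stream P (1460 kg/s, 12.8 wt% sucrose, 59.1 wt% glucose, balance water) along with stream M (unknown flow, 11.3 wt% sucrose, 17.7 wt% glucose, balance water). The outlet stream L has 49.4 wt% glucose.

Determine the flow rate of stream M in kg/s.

Let M be the unknown flow. Total out = 3950 + M.
glucose balance: 2010.8 + 0.177·M = 0.494·(3950 + M)
(0.177 − 0.494)·M = 0.494×3950 − 2010.8 = -59.45
M = -59.45 / -0.317 = 187.54 kg/s

187.5 kg/s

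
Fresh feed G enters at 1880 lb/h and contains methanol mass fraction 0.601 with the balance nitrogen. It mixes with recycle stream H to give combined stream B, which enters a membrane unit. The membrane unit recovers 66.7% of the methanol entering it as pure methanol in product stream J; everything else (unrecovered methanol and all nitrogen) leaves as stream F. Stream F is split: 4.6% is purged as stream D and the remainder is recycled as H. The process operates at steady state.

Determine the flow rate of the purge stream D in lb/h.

775.5 lb/h

nitrogen enters only via G and leaves only via the purge: 1880×0.399 = 0.046×(nitrogen in F), and the membrane unit passes all nitrogen, so nitrogen in B = nitrogen in F = 16307 lb/h.
methanol in B: m_A = 1880×0.601 + (1−0.046)·(1−0.667)·m_A, so m_A = 1129.9/0.6823 = 1655.9 lb/h.
F = (1−0.667)×1655.9 + 16307 = 16858 lb/h.
Purge D = 0.046×16858 = 775.49 lb/h.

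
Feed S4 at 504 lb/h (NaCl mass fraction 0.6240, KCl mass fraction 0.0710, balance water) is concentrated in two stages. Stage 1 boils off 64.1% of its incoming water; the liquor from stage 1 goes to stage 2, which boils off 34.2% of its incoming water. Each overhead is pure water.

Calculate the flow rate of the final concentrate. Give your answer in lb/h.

water in feed = 504×0.305 = 153.72 lb/h.
After stage 1: water left = (1−0.641)×153.72 = 55.185; stream total = 405.47 lb/h.
After stage 2: water left = (1−0.342)×55.185 = 36.312; final concentrate = 386.59 lb/h.

386.6 lb/h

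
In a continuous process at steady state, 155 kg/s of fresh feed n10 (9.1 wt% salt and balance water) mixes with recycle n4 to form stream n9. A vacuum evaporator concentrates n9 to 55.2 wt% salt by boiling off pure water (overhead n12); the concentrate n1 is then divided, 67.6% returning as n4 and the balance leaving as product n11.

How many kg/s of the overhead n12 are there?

129.4 kg/s

Overall salt balance (none leaves overhead): salt in fresh feed = salt in product, i.e. 155×0.091 = (1−0.676)·n1·0.552.
n1 = 14.105/(0.552×0.324) = 78.866 kg/s.
Recycle n4 = 0.676×78.866 = 53.313 kg/s.
Combined feed n9 = 155 + 53.313 = 208.31 kg/s.
Overhead n12 = n9 − n1 = 208.31 − 78.866 = 129.45 kg/s.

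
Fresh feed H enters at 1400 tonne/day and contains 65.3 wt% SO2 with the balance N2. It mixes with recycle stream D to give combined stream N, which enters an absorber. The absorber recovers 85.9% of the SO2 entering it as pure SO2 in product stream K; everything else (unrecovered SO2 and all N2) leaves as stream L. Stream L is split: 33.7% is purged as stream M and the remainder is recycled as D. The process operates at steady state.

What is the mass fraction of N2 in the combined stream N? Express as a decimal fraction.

N2 enters only via H and leaves only via the purge: 1400×0.347 = 0.337×(N2 in L), and the absorber passes all N2, so N2 in N = N2 in L = 1441.5 tonne/day.
SO2 in N: m_A = 1400×0.653 + (1−0.337)·(1−0.859)·m_A, so m_A = 914.2/0.9065 = 1008.5 tonne/day.
N = 1008.5 + 1441.5 = 2450 tonne/day.
N2 fraction in N = 1441.5/2450 = 0.588.

0.588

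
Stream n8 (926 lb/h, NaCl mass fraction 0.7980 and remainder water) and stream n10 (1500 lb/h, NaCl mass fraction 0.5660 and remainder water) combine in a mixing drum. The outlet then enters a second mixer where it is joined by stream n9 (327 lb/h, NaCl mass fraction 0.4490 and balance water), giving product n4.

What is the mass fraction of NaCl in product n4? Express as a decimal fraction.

0.6301

Overall, product flow = 2753 lb/h.
NaCl in = 926×0.798 + 1500×0.566 + 327×0.449 = 1734.8 lb/h.
NaCl fraction in n4 = 0.6301.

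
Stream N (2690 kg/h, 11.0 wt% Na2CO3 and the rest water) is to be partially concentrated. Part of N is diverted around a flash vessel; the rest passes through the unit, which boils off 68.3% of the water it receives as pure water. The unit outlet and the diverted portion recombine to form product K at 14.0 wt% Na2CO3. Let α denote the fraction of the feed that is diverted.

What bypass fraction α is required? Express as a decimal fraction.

All 2690×0.110 = 295.9 kg/h of Na2CO3 reaches K, so K = 295.9/0.140 = 2113.6 kg/h and vapour = 576.43 kg/h.
The evaporator receives (1−α)·2690 of feed at 0.890 water and removes 0.683 of that water:
0.683×0.890×(1−α)×2690 = 576.43
(1−α) = 576.43/1635.2 = 0.3525;  α = 0.6475.

0.647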